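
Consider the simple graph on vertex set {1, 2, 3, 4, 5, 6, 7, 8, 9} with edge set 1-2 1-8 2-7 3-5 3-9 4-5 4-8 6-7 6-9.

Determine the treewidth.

A width-2 tree decomposition is:
Bags: B1 = {1, 4, 8}  B2 = {1, 4, 5}  B3 = {1, 3, 5}  B4 = {1, 3, 9}  B5 = {1, 6, 9}  B6 = {1, 6, 7}  B7 = {1, 2, 7}
Tree: B1–B2, B2–B3, B3–B4, B4–B5, B5–B6, B6–B7
Every bag has size at most 3, so the width is 3 − 1 = 2 and tw(G) ≤ 2. For the lower bound, G contains the cycle 1–8–4–5–3–9–6–7–2–1, so G is not a forest; only forests have treewidth ≤ 1, hence tw(G) ≥ 2. Hence tw(G) = 2 exactly.

2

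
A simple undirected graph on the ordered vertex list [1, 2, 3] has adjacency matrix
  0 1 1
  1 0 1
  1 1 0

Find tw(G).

2

A width-2 tree decomposition is:
Bags: B1 = {1, 2, 3}
Tree: (single bag)
With just one bag of size 3, the width is 3 − 1 = 2, so tw(G) ≤ 2. For the lower bound, the 3 vertices {1, 2, 3} are pairwise adjacent, and any tree decomposition puts a clique entirely inside one bag — forcing width ≥ 2. Therefore the treewidth is 2.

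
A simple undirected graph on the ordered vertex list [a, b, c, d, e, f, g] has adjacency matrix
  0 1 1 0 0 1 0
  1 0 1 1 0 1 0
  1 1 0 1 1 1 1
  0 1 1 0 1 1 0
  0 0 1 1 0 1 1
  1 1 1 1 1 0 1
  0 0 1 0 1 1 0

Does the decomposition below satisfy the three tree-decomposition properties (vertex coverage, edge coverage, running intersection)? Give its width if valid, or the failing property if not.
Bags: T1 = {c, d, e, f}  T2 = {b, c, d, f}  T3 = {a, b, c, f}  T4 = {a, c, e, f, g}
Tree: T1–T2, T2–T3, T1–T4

A tree decomposition must satisfy three properties: every vertex lies in some bag; for every edge, both endpoints lie together in some bag; and for every vertex, the bags containing it form a connected subtree. Here bags containing vertex a are not connected in the tree, so the decomposition is invalid.

No — bags containing vertex a are not connected in the tree.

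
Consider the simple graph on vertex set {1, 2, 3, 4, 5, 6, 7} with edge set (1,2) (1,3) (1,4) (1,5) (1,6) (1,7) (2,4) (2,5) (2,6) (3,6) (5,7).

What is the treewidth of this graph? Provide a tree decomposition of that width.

Treewidth 2.
One such decomposition:
Bags: B1 = {1, 3, 6}  B2 = {1, 2, 6}  B3 = {1, 2, 4}  B4 = {1, 2, 5}  B5 = {1, 5, 7}
Tree: B1–B2, B2–B3, B3–B4, B4–B5

Every bag has size at most 3, so the width is 3 − 1 = 2 and tw(G) ≤ 2. Conversely, {1, 2, 4} is a clique of size 3, and the vertices of any clique must share a bag in every tree decomposition; so some bag has ≥ 3 vertices and tw(G) ≥ 2. The upper and lower bounds meet at 2, so that is the treewidth.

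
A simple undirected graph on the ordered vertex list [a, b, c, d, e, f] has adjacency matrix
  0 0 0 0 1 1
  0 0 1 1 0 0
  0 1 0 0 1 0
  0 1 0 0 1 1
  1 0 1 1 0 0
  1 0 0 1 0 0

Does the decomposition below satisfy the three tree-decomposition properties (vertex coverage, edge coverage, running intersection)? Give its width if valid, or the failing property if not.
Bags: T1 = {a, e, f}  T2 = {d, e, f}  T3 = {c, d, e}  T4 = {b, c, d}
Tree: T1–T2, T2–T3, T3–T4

Yes; width 2.

Every vertex of G appears in some bag (union = {a, b, c, d, e, f}); every edge is covered by a bag; and for each vertex v the set of bags containing v is connected in the bag tree. The decomposition is therefore valid. The largest bag has 3 vertices, so the width is 2.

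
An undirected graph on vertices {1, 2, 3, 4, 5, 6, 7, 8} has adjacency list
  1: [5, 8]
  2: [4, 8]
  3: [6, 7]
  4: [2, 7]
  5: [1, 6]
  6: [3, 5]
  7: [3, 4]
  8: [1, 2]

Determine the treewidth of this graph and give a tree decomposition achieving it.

The largest bag has 3 vertices, giving width 2; this decomposition certifies tw(G) ≤ 2. For the lower bound, G contains the cycle 2–8–1–5–6–3–7–4–2, so G is not a forest; only forests have treewidth ≤ 1, hence tw(G) ≥ 2. The upper and lower bounds meet at 2, so that is the treewidth.

Treewidth 2.
One such decomposition:
Bags: B1 = {1, 2, 8}  B2 = {1, 2, 5}  B3 = {2, 5, 6}  B4 = {2, 3, 6}  B5 = {2, 3, 7}  B6 = {2, 4, 7}
Tree: B1–B2, B2–B3, B3–B4, B4–B5, B5–B6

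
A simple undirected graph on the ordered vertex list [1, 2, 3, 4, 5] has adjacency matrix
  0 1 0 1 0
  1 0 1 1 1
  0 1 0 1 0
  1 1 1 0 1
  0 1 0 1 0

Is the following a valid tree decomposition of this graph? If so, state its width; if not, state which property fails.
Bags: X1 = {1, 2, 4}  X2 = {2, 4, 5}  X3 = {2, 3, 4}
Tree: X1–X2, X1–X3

Every vertex of G appears in some bag (union = {1, 2, 3, 4, 5}); every edge is covered by a bag; and for each vertex v the set of bags containing v is connected in the bag tree. The decomposition is therefore valid. The largest bag has 3 vertices, so the width is 2.

Yes; width 2.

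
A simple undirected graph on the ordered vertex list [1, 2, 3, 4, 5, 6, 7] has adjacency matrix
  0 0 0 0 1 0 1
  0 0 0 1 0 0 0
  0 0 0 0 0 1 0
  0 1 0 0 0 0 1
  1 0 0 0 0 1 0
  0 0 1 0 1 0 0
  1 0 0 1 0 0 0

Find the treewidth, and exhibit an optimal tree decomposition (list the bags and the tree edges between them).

Treewidth 1.
One optimal decomposition is:
Bags: B1 = {2, 4}  B2 = {4, 7}  B3 = {1, 7}  B4 = {1, 5}  B5 = {5, 6}  B6 = {3, 6}
Tree: B1–B2, B2–B3, B3–B4, B4–B5, B5–B6

The largest bag has 2 vertices, giving width 1; this decomposition certifies tw(G) ≤ 1. G has an edge, so its treewidth is at least 1. The upper and lower bounds meet at 1, so that is the treewidth.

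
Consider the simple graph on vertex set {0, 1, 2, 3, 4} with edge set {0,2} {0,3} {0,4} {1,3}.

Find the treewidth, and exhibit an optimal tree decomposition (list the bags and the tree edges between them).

Treewidth 1.
Bags: B1 = {0, 3}  B2 = {0, 4}  B3 = {0, 2}  B4 = {1, 3}
Tree: B1–B2, B1–B3, B1–B4

The largest bag has 2 vertices, giving width 1; this decomposition certifies tw(G) ≤ 1. Since G has at least one edge (e.g. 0–3), it is not an edgeless graph, so tw(G) ≥ 1. Hence tw(G) = 1 exactly.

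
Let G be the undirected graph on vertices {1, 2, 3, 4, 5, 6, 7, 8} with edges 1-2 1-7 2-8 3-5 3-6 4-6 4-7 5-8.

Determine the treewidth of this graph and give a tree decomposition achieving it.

Every bag has size at most 3, so the width is 3 − 1 = 2 and tw(G) ≤ 2. Since 6–3–5–8–2–1–7–4–6 is a cycle in G, G is not acyclic. Forests are exactly the graphs of treewidth ≤ 1, so tw(G) ≥ 2. The upper and lower bounds meet at 2, so that is the treewidth.

Treewidth 2.
One optimal decomposition is:
Bags: B1 = {3, 5, 6}  B2 = {5, 6, 8}  B3 = {2, 6, 8}  B4 = {1, 2, 6}  B5 = {1, 6, 7}  B6 = {4, 6, 7}
Tree: B1–B2, B2–B3, B3–B4, B4–B5, B5–B6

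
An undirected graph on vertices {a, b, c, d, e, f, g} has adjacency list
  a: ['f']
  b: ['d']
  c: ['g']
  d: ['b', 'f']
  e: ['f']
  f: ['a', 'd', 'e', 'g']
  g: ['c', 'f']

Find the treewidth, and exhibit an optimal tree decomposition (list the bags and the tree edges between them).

Treewidth 1.
One such decomposition:
Bags: B1 = {d, f}  B2 = {f, g}  B3 = {e, f}  B4 = {b, d}  B5 = {c, g}  B6 = {a, f}
Tree: B1–B2, B1–B3, B1–B4, B2–B5, B2–B6

Every bag has size at most 2, so the width is 2 − 1 = 1 and tw(G) ≤ 1. Any graph with an edge has treewidth ≥ 1, and G has the edge d–f. Hence tw(G) = 1 exactly.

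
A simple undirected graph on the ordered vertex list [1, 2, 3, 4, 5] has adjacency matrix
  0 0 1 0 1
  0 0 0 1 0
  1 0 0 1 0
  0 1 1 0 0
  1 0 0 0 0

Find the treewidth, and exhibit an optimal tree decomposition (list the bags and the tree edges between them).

Treewidth 1.
One optimal decomposition is:
Bags: B1 = {2, 4}  B2 = {3, 4}  B3 = {1, 3}  B4 = {1, 5}
Tree: B1–B2, B2–B3, B3–B4

The largest bag has 2 vertices, giving width 1; this decomposition certifies tw(G) ≤ 1. Since G has at least one edge (e.g. 2–4), it is not an edgeless graph, so tw(G) ≥ 1. Hence tw(G) = 1 exactly.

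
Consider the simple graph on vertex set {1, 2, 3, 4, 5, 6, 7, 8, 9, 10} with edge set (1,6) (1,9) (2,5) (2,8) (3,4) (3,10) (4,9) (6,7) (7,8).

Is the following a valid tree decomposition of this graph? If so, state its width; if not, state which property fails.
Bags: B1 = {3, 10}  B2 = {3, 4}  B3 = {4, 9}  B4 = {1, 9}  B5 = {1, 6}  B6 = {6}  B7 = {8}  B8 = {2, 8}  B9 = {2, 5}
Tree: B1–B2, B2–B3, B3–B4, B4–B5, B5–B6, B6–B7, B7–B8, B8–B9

A tree decomposition must satisfy three properties: every vertex lies in some bag; for every edge, both endpoints lie together in some bag; and for every vertex, the bags containing it form a connected subtree. Here vertex 7 appears in no bag, so the decomposition is invalid.

No — vertex 7 appears in no bag.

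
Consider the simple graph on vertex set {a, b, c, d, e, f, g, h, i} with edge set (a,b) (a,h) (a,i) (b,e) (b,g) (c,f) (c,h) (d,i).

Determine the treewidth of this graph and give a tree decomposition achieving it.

Treewidth 1.
One optimal decomposition is:
Bags: B1 = {a, b}  B2 = {a, h}  B3 = {c, h}  B4 = {b, g}  B5 = {b, e}  B6 = {c, f}  B7 = {a, i}  B8 = {d, i}
Tree: B1–B2, B2–B3, B1–B4, B4–B5, B3–B6, B1–B7, B7–B8

The largest bag has 2 vertices, giving width 1; this decomposition certifies tw(G) ≤ 1. Any graph with an edge has treewidth ≥ 1, and G has the edge a–b. The upper and lower bounds meet at 1, so that is the treewidth.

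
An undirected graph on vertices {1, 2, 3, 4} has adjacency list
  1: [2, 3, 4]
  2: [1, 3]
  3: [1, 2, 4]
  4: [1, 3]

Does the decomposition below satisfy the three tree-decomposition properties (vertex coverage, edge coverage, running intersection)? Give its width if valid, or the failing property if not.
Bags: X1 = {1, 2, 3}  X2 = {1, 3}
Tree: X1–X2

No — vertex 4 appears in no bag.

A tree decomposition must satisfy three properties: every vertex lies in some bag; for every edge, both endpoints lie together in some bag; and for every vertex, the bags containing it form a connected subtree. Here vertex 4 appears in no bag, so the decomposition is invalid.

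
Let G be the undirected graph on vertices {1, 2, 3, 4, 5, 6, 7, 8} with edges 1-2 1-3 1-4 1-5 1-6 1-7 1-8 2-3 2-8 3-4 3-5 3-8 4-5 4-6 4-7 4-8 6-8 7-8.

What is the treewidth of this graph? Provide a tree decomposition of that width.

Treewidth 3.
One optimal decomposition is:
Bags: B1 = {1, 2, 3, 8}  B2 = {1, 3, 4, 8}  B3 = {1, 3, 4, 5}  B4 = {1, 4, 6, 8}  B5 = {1, 4, 7, 8}
Tree: B1–B2, B2–B3, B2–B4, B4–B5

The largest bag has 4 vertices, giving width 3; this decomposition certifies tw(G) ≤ 3. Conversely, {1, 2, 3, 8} is a clique of size 4, and the vertices of any clique must share a bag in every tree decomposition; so some bag has ≥ 4 vertices and tw(G) ≥ 3. The upper and lower bounds meet at 3, so that is the treewidth.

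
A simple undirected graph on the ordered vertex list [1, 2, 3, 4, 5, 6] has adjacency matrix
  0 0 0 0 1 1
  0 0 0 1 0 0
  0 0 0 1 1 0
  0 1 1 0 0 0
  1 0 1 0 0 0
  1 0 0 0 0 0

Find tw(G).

A width-1 tree decomposition is:
Bags: B1 = {2, 4}  B2 = {3, 4}  B3 = {3, 5}  B4 = {1, 5}  B5 = {1, 6}
Tree: B1–B2, B2–B3, B3–B4, B4–B5
The largest bag has 2 vertices, giving width 1; this decomposition certifies tw(G) ≤ 1. Since G has at least one edge (e.g. 2–4), it is not an edgeless graph, so tw(G) ≥ 1. Therefore the treewidth is 1.

1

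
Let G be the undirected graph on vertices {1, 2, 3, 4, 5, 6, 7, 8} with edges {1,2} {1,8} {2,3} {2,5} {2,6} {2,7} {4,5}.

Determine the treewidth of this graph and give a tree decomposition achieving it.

The largest bag has 2 vertices, giving width 1; this decomposition certifies tw(G) ≤ 1. Since G has at least one edge (e.g. 7–2), it is not an edgeless graph, so tw(G) ≥ 1. Combining the bounds, tw(G) = 1.

Treewidth 1.
One such decomposition:
Bags: B1 = {2, 7}  B2 = {1, 2}  B3 = {1, 8}  B4 = {2, 6}  B5 = {2, 5}  B6 = {2, 3}  B7 = {4, 5}
Tree: B1–B2, B2–B3, B1–B4, B1–B5, B1–B6, B5–B7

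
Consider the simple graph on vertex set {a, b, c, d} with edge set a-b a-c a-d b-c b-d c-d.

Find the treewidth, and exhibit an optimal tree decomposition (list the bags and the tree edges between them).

Treewidth 3.
Bags: B1 = {a, b, c, d}
Tree: (single bag)

With just one bag of size 4, the width is 4 − 1 = 3, so tw(G) ≤ 3. On the other hand G contains the 4-clique {a, b, c, d}. A clique must lie in a single bag of any decomposition, so no decomposition can have width below 3. Hence tw(G) = 3 exactly.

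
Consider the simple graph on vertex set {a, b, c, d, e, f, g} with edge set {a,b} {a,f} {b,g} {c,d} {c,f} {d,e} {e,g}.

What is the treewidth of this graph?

A width-2 tree decomposition is:
Bags: B1 = {a, c, f}  B2 = {a, c, d}  B3 = {a, d, e}  B4 = {a, e, g}  B5 = {a, b, g}
Tree: B1–B2, B2–B3, B3–B4, B4–B5
The largest bag has 3 vertices, giving width 2; this decomposition certifies tw(G) ≤ 2. For the lower bound, G contains the cycle a–f–c–d–e–g–b–a, so G is not a forest; only forests have treewidth ≤ 1, hence tw(G) ≥ 2. The upper and lower bounds meet at 2, so that is the treewidth.

2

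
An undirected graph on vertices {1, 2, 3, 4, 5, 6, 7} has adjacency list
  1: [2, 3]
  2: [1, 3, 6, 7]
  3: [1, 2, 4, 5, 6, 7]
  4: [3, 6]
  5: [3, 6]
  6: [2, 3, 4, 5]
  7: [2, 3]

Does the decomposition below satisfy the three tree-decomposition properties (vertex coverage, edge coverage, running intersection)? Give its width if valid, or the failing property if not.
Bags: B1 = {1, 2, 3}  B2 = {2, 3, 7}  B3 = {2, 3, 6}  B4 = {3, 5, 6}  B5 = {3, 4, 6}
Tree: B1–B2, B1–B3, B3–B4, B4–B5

Yes; width 2.

Every vertex of G appears in some bag (union = {1, 2, 3, 4, 5, 6, 7}); every edge is covered by a bag; and for each vertex v the set of bags containing v is connected in the bag tree. The decomposition is therefore valid. The largest bag has 3 vertices, so the width is 2.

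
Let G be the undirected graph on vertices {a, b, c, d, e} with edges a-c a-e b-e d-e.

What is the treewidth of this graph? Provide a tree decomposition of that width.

The largest bag has 2 vertices, giving width 1; this decomposition certifies tw(G) ≤ 1. Any graph with an edge has treewidth ≥ 1, and G has the edge a–e. Therefore the treewidth is 1.

Treewidth 1.
One optimal decomposition is:
Bags: B1 = {a, e}  B2 = {b, e}  B3 = {d, e}  B4 = {a, c}
Tree: B1–B2, B1–B3, B1–B4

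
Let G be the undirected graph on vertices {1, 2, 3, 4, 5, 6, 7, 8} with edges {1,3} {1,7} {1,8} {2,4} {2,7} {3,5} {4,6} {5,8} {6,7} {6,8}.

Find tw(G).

2

A width-2 tree decomposition is:
Bags: B1 = {1, 3, 5}  B2 = {1, 5, 8}  B3 = {1, 7, 8}  B4 = {6, 7, 8}  B5 = {2, 6, 7}  B6 = {2, 4, 6}
Tree: B1–B2, B2–B3, B3–B4, B4–B5, B5–B6
Each bag holds 3 vertices, so the decomposition has width 2, which upper-bounds the treewidth. The edges 3–5–8–1–3 form a cycle, so G is not a tree and its treewidth is at least 2. Hence tw(G) = 2 exactly.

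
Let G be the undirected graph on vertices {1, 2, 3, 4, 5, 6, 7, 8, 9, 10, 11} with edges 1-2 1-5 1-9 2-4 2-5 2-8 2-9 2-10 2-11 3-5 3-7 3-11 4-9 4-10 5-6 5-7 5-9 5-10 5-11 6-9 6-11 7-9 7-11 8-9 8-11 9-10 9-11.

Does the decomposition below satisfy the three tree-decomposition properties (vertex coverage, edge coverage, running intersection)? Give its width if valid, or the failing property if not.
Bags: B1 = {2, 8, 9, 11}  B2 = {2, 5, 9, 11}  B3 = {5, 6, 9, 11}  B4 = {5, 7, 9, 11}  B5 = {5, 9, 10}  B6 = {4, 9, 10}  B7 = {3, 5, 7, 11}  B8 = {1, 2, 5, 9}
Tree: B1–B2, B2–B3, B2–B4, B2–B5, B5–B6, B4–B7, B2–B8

No — edge (2,10) lies in no bag.

A tree decomposition must satisfy three properties: every vertex lies in some bag; for every edge, both endpoints lie together in some bag; and for every vertex, the bags containing it form a connected subtree. Here edge (2,10) lies in no bag, so the decomposition is invalid.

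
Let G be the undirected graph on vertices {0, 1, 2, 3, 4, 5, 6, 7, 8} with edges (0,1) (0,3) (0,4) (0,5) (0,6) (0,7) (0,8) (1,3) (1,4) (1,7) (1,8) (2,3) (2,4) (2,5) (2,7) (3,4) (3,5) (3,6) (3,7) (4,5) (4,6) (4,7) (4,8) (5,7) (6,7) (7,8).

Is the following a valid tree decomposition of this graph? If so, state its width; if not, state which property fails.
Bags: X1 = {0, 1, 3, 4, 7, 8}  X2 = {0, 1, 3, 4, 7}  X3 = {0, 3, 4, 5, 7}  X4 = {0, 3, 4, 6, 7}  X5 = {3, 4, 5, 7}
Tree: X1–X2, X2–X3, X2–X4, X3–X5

No — vertex 2 appears in no bag.

A tree decomposition must satisfy three properties: every vertex lies in some bag; for every edge, both endpoints lie together in some bag; and for every vertex, the bags containing it form a connected subtree. Here vertex 2 appears in no bag, so the decomposition is invalid.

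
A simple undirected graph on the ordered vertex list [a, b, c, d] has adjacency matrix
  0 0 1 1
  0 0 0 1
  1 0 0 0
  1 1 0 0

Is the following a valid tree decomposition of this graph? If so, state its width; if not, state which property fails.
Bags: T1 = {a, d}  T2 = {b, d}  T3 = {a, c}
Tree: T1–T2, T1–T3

Every vertex of G appears in some bag (union = {a, b, c, d}); every edge is covered by a bag; and for each vertex v the set of bags containing v is connected in the bag tree. The decomposition is therefore valid. The largest bag has 2 vertices, so the width is 1.

Yes; width 1.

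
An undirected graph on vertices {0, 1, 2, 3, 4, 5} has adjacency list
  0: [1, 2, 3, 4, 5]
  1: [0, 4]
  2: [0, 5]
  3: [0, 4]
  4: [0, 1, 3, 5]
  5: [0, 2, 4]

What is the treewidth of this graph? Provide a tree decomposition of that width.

Treewidth 2.
Bags: B1 = {0, 1, 4}  B2 = {0, 4, 5}  B3 = {0, 2, 5}  B4 = {0, 3, 4}
Tree: B1–B2, B2–B3, B2–B4

Every bag has size at most 3, so the width is 3 − 1 = 2 and tw(G) ≤ 2. Conversely, {0, 2, 5} is a clique of size 3, and the vertices of any clique must share a bag in every tree decomposition; so some bag has ≥ 3 vertices and tw(G) ≥ 2. Combining the bounds, tw(G) = 2.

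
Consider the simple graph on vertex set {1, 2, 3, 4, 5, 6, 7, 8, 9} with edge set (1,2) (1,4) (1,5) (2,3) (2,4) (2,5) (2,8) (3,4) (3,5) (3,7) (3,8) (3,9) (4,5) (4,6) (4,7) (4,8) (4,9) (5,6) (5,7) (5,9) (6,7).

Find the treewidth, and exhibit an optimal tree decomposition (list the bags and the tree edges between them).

The largest bag has 4 vertices, giving width 3; this decomposition certifies tw(G) ≤ 3. Conversely, {2, 3, 4, 8} is a clique of size 4, and the vertices of any clique must share a bag in every tree decomposition; so some bag has ≥ 4 vertices and tw(G) ≥ 3. Therefore the treewidth is 3.

Treewidth 3.
Bags: B1 = {3, 4, 5, 7}  B2 = {4, 5, 6, 7}  B3 = {2, 3, 4, 5}  B4 = {3, 4, 5, 9}  B5 = {2, 3, 4, 8}  B6 = {1, 2, 4, 5}
Tree: B1–B2, B1–B3, B3–B4, B3–B5, B3–B6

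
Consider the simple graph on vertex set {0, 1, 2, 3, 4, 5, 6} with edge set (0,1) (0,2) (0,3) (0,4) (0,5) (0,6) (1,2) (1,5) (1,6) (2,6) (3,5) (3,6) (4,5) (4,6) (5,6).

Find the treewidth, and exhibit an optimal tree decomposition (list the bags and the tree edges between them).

The largest bag has 4 vertices, giving width 3; this decomposition certifies tw(G) ≤ 3. On the other hand G contains the 4-clique {0, 1, 2, 6}. A clique must lie in a single bag of any decomposition, so no decomposition can have width below 3. Combining the bounds, tw(G) = 3.

Treewidth 3.
Bags: B1 = {0, 1, 2, 6}  B2 = {0, 1, 5, 6}  B3 = {0, 4, 5, 6}  B4 = {0, 3, 5, 6}
Tree: B1–B2, B2–B3, B2–B4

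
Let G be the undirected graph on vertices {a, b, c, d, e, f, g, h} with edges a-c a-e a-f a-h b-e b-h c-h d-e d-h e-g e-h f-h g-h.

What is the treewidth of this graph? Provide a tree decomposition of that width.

Every bag has size at most 3, so the width is 3 − 1 = 2 and tw(G) ≤ 2. For the lower bound, the 3 vertices {d, e, h} are pairwise adjacent, and any tree decomposition puts a clique entirely inside one bag — forcing width ≥ 2. Therefore the treewidth is 2.

Treewidth 2.
One optimal decomposition is:
Bags: B1 = {e, g, h}  B2 = {b, e, h}  B3 = {a, e, h}  B4 = {a, f, h}  B5 = {d, e, h}  B6 = {a, c, h}
Tree: B1–B2, B2–B3, B3–B4, B3–B5, B4–B6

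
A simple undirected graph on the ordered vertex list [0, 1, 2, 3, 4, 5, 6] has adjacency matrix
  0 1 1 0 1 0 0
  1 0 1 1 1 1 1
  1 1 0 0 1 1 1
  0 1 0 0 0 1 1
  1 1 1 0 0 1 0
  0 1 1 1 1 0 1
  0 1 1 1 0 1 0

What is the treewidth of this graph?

3

A width-3 tree decomposition is:
Bags: B1 = {1, 2, 5, 6}  B2 = {1, 2, 4, 5}  B3 = {1, 3, 5, 6}  B4 = {0, 1, 2, 4}
Tree: B1–B2, B1–B3, B2–B4
Every bag has size at most 4, so the width is 4 − 1 = 3 and tw(G) ≤ 3. Conversely, {0, 1, 2, 4} is a clique of size 4, and the vertices of any clique must share a bag in every tree decomposition; so some bag has ≥ 4 vertices and tw(G) ≥ 3. Hence tw(G) = 3 exactly.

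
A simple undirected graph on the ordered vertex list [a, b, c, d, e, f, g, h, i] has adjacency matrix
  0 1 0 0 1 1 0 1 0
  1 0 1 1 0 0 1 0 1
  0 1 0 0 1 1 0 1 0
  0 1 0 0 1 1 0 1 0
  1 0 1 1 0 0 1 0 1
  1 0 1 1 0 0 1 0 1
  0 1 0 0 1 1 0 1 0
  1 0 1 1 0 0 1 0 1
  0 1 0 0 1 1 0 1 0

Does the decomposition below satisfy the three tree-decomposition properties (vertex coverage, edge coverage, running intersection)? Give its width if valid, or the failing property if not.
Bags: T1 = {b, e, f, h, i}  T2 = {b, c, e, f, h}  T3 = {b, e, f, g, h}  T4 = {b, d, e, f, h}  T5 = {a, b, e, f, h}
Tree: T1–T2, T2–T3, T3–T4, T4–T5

Yes; width 4.

Checking the three conditions: (i) the bags cover all of {a, b, c, d, e, f, g, h, i}; (ii) for each edge, some bag contains both endpoints; (iii) the bags containing any fixed vertex form a subtree. All hold, so the decomposition is valid with width 5 − 1 = 4.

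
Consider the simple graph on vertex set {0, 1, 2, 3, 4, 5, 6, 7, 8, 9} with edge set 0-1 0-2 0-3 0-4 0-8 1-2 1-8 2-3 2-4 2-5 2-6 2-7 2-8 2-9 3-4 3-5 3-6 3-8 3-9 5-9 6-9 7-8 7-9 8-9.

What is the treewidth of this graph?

3

A width-3 tree decomposition is:
Bags: B1 = {0, 2, 3, 4}  B2 = {0, 2, 3, 8}  B3 = {2, 3, 8, 9}  B4 = {2, 3, 6, 9}  B5 = {2, 7, 8, 9}  B6 = {0, 1, 2, 8}  B7 = {2, 3, 5, 9}
Tree: B1–B2, B2–B3, B3–B4, B3–B5, B2–B6, B3–B7
Every bag has size at most 4, so the width is 4 − 1 = 3 and tw(G) ≤ 3. On the other hand G contains the 4-clique {0, 1, 2, 8}. A clique must lie in a single bag of any decomposition, so no decomposition can have width below 3. Combining the bounds, tw(G) = 3.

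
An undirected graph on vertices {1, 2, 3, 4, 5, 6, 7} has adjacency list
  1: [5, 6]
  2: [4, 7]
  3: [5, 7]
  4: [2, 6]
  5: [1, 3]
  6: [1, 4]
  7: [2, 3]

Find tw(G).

A width-2 tree decomposition is:
Bags: B1 = {3, 5, 7}  B2 = {1, 5, 7}  B3 = {1, 6, 7}  B4 = {4, 6, 7}  B5 = {2, 4, 7}
Tree: B1–B2, B2–B3, B3–B4, B4–B5
Every bag has size at most 3, so the width is 3 − 1 = 2 and tw(G) ≤ 2. The edges 7–3–5–1–6–4–2–7 form a cycle, so G is not a tree and its treewidth is at least 2. The upper and lower bounds meet at 2, so that is the treewidth.

2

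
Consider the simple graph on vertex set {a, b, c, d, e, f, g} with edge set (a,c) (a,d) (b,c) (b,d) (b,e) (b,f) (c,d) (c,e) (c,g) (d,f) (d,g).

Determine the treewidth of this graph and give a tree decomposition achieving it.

Treewidth 2.
One optimal decomposition is:
Bags: B1 = {b, c, e}  B2 = {b, c, d}  B3 = {a, c, d}  B4 = {b, d, f}  B5 = {c, d, g}
Tree: B1–B2, B2–B3, B2–B4, B3–B5

Every bag has size at most 3, so the width is 3 − 1 = 2 and tw(G) ≤ 2. For the lower bound, the 3 vertices {c, d, g} are pairwise adjacent, and any tree decomposition puts a clique entirely inside one bag — forcing width ≥ 2. Combining the bounds, tw(G) = 2.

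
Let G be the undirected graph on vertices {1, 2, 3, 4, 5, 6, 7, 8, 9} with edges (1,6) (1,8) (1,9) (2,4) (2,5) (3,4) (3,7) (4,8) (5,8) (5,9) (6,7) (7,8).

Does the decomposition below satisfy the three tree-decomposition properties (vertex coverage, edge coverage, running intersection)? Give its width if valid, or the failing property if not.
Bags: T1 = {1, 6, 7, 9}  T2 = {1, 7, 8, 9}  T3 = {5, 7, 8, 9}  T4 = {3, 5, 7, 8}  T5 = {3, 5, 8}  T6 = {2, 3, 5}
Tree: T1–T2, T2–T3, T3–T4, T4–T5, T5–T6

No — vertex 4 appears in no bag.

A tree decomposition must satisfy three properties: every vertex lies in some bag; for every edge, both endpoints lie together in some bag; and for every vertex, the bags containing it form a connected subtree. Here vertex 4 appears in no bag, so the decomposition is invalid.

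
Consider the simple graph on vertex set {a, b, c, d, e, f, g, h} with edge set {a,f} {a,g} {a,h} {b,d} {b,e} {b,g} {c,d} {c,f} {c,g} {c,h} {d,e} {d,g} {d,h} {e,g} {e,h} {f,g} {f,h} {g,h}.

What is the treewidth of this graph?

A width-3 tree decomposition is:
Bags: B1 = {c, d, g, h}  B2 = {c, f, g, h}  B3 = {d, e, g, h}  B4 = {b, d, e, g}  B5 = {a, f, g, h}
Tree: B1–B2, B1–B3, B3–B4, B2–B5
Each bag holds 4 vertices, so the decomposition has width 3, which upper-bounds the treewidth. Conversely, {d, e, g, h} is a clique of size 4, and the vertices of any clique must share a bag in every tree decomposition; so some bag has ≥ 4 vertices and tw(G) ≥ 3. The upper and lower bounds meet at 3, so that is the treewidth.

3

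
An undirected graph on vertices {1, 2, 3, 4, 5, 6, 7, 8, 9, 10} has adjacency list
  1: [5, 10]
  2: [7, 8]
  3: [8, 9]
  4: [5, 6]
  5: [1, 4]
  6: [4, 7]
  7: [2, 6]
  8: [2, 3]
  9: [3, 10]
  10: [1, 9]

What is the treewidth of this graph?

A width-2 tree decomposition is:
Bags: B1 = {2, 3, 8}  B2 = {2, 3, 7}  B3 = {3, 6, 7}  B4 = {3, 4, 6}  B5 = {3, 4, 5}  B6 = {1, 3, 5}  B7 = {1, 3, 10}  B8 = {3, 9, 10}
Tree: B1–B2, B2–B3, B3–B4, B4–B5, B5–B6, B6–B7, B7–B8
Every bag has size at most 3, so the width is 3 − 1 = 2 and tw(G) ≤ 2. The edges 3–8–2–7–6–4–5–1–10–9–3 form a cycle, so G is not a tree and its treewidth is at least 2. Combining the bounds, tw(G) = 2.

2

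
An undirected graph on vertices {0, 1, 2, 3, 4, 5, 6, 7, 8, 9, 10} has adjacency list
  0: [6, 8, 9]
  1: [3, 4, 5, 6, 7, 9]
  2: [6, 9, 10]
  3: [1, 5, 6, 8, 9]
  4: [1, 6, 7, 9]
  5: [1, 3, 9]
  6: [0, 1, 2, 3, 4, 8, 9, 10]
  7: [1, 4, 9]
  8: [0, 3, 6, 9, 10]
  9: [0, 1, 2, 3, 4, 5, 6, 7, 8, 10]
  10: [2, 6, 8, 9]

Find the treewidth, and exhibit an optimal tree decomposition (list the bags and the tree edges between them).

Every bag has size at most 4, so the width is 4 − 1 = 3 and tw(G) ≤ 3. On the other hand G contains the 4-clique {1, 3, 5, 9}. A clique must lie in a single bag of any decomposition, so no decomposition can have width below 3. Hence tw(G) = 3 exactly.

Treewidth 3.
Bags: B1 = {6, 8, 9, 10}  B2 = {2, 6, 9, 10}  B3 = {3, 6, 8, 9}  B4 = {0, 6, 8, 9}  B5 = {1, 3, 6, 9}  B6 = {1, 3, 5, 9}  B7 = {1, 4, 6, 9}  B8 = {1, 4, 7, 9}
Tree: B1–B2, B1–B3, B1–B4, B3–B5, B5–B6, B5–B7, B7–B8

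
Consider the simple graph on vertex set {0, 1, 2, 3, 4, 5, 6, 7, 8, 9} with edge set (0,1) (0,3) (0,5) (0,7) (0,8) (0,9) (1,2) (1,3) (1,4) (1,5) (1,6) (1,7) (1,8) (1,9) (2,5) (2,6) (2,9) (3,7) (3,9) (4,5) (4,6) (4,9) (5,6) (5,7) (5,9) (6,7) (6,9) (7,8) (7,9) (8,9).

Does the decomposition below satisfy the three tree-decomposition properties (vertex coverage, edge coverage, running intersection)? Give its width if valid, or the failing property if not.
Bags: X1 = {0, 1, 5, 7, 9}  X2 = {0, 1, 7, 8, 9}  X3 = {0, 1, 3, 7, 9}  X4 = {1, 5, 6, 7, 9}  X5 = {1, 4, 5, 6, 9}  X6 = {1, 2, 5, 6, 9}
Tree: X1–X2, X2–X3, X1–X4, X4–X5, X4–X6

Yes; width 4.

Every vertex of G appears in some bag (union = {0, 1, 2, 3, 4, 5, 6, 7, 8, 9}); every edge is covered by a bag; and for each vertex v the set of bags containing v is connected in the bag tree. The decomposition is therefore valid. The largest bag has 5 vertices, so the width is 4.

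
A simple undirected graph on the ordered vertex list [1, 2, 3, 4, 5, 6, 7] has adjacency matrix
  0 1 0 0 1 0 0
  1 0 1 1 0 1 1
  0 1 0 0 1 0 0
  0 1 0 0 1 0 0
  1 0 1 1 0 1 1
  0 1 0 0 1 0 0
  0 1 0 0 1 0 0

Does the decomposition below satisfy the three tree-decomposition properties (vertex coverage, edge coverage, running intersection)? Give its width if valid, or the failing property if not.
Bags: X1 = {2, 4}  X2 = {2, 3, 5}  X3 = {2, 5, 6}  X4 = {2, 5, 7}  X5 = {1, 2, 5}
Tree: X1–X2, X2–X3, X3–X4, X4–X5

No — edge (5,4) lies in no bag.

A tree decomposition must satisfy three properties: every vertex lies in some bag; for every edge, both endpoints lie together in some bag; and for every vertex, the bags containing it form a connected subtree. Here edge (5,4) lies in no bag, so the decomposition is invalid.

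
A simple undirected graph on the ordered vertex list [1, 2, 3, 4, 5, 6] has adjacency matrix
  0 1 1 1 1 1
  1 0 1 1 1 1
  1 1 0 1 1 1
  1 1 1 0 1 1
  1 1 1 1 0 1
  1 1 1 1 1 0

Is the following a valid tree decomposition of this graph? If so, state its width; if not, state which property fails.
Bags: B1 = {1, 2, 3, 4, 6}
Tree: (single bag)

No — vertex 5 appears in no bag.

A tree decomposition must satisfy three properties: every vertex lies in some bag; for every edge, both endpoints lie together in some bag; and for every vertex, the bags containing it form a connected subtree. Here vertex 5 appears in no bag, so the decomposition is invalid.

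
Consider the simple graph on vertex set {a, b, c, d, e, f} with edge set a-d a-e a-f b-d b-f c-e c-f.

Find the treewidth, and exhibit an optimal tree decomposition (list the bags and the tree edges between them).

Every bag has size at most 3, so the width is 3 − 1 = 2 and tw(G) ≤ 2. Since e–c–f–a–e is a cycle in G, G is not acyclic. Forests are exactly the graphs of treewidth ≤ 1, so tw(G) ≥ 2. Hence tw(G) = 2 exactly.

Treewidth 2.
One optimal decomposition is:
Bags: B1 = {a, c, e}  B2 = {a, c, f}  B3 = {a, d, f}  B4 = {b, d, f}
Tree: B1–B2, B2–B3, B3–B4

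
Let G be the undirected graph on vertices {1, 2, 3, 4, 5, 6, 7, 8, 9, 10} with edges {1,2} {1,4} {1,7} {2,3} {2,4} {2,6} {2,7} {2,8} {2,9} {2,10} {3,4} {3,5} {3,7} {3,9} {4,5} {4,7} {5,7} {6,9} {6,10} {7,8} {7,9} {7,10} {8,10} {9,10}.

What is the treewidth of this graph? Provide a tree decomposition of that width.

Each bag holds 4 vertices, so the decomposition has width 3, which upper-bounds the treewidth. Conversely, {2, 6, 9, 10} is a clique of size 4, and the vertices of any clique must share a bag in every tree decomposition; so some bag has ≥ 4 vertices and tw(G) ≥ 3. The upper and lower bounds meet at 3, so that is the treewidth.

Treewidth 3.
One optimal decomposition is:
Bags: B1 = {2, 3, 4, 7}  B2 = {2, 3, 7, 9}  B3 = {1, 2, 4, 7}  B4 = {2, 7, 9, 10}  B5 = {2, 7, 8, 10}  B6 = {3, 4, 5, 7}  B7 = {2, 6, 9, 10}
Tree: B1–B2, B1–B3, B2–B4, B4–B5, B1–B6, B4–B7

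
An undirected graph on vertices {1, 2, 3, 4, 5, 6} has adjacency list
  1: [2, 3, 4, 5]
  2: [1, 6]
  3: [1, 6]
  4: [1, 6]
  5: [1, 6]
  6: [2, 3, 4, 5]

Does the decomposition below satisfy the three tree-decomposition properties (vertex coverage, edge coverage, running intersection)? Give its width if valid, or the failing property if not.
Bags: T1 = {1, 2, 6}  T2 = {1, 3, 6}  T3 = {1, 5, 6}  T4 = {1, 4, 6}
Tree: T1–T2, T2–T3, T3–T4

Yes; width 2.

Checking the three conditions: (i) the bags cover all of {1, 2, 3, 4, 5, 6}; (ii) for each edge, some bag contains both endpoints; (iii) the bags containing any fixed vertex form a subtree. All hold, so the decomposition is valid with width 3 − 1 = 2.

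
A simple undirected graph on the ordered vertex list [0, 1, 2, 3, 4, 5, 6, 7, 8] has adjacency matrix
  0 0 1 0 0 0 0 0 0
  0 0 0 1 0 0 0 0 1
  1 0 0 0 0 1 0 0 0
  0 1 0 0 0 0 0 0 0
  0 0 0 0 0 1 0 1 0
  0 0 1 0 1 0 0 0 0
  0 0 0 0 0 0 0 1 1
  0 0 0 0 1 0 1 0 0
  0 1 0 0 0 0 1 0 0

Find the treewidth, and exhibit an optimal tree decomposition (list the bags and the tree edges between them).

The largest bag has 2 vertices, giving width 1; this decomposition certifies tw(G) ≤ 1. Since G has at least one edge (e.g. 3–1), it is not an edgeless graph, so tw(G) ≥ 1. The upper and lower bounds meet at 1, so that is the treewidth.

Treewidth 1.
One such decomposition:
Bags: B1 = {1, 3}  B2 = {1, 8}  B3 = {6, 8}  B4 = {6, 7}  B5 = {4, 7}  B6 = {4, 5}  B7 = {2, 5}  B8 = {0, 2}
Tree: B1–B2, B2–B3, B3–B4, B4–B5, B5–B6, B6–B7, B7–B8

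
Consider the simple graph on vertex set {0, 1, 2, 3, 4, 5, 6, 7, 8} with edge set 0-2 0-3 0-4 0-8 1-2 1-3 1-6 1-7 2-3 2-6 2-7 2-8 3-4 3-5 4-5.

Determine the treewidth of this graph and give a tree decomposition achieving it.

Treewidth 2.
One optimal decomposition is:
Bags: B1 = {1, 2, 3}  B2 = {1, 2, 6}  B3 = {1, 2, 7}  B4 = {0, 2, 3}  B5 = {0, 3, 4}  B6 = {3, 4, 5}  B7 = {0, 2, 8}
Tree: B1–B2, B2–B3, B1–B4, B4–B5, B5–B6, B4–B7

Each bag holds 3 vertices, so the decomposition has width 2, which upper-bounds the treewidth. On the other hand G contains the 3-clique {0, 2, 8}. A clique must lie in a single bag of any decomposition, so no decomposition can have width below 2. Therefore the treewidth is 2.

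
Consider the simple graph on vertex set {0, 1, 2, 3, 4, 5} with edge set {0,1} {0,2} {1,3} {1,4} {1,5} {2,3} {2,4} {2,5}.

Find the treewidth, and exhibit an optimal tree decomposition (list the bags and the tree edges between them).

Treewidth 2.
One optimal decomposition is:
Bags: B1 = {0, 1, 2}  B2 = {1, 2, 5}  B3 = {1, 2, 4}  B4 = {1, 2, 3}
Tree: B1–B2, B2–B3, B3–B4

Every bag has size at most 3, so the width is 3 − 1 = 2 and tw(G) ≤ 2. Since 0–2–5–1–0 is a cycle in G, G is not acyclic. Forests are exactly the graphs of treewidth ≤ 1, so tw(G) ≥ 2. Therefore the treewidth is 2.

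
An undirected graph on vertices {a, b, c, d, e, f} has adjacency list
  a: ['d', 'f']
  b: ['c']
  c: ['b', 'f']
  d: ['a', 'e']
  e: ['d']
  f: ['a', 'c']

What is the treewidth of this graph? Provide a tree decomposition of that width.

Treewidth 1.
One such decomposition:
Bags: B1 = {b, c}  B2 = {c, f}  B3 = {a, f}  B4 = {a, d}  B5 = {d, e}
Tree: B1–B2, B2–B3, B3–B4, B4–B5

Each bag holds 2 vertices, so the decomposition has width 1, which upper-bounds the treewidth. Since G has at least one edge (e.g. b–c), it is not an edgeless graph, so tw(G) ≥ 1. Hence tw(G) = 1 exactly.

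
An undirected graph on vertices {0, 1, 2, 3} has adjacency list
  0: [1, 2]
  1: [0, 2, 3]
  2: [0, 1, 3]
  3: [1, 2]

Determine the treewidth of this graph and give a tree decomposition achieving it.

Treewidth 2.
One such decomposition:
Bags: B1 = {0, 1, 2}  B2 = {1, 2, 3}
Tree: B1–B2

The largest bag has 3 vertices, giving width 2; this decomposition certifies tw(G) ≤ 2. Conversely, {0, 1, 2} is a clique of size 3, and the vertices of any clique must share a bag in every tree decomposition; so some bag has ≥ 3 vertices and tw(G) ≥ 2. Therefore the treewidth is 2.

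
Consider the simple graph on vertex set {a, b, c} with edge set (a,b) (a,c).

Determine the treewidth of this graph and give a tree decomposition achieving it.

Each bag holds 2 vertices, so the decomposition has width 1, which upper-bounds the treewidth. Since G has at least one edge (e.g. a–b), it is not an edgeless graph, so tw(G) ≥ 1. The upper and lower bounds meet at 1, so that is the treewidth.

Treewidth 1.
One such decomposition:
Bags: B1 = {a, b}  B2 = {a, c}
Tree: B1–B2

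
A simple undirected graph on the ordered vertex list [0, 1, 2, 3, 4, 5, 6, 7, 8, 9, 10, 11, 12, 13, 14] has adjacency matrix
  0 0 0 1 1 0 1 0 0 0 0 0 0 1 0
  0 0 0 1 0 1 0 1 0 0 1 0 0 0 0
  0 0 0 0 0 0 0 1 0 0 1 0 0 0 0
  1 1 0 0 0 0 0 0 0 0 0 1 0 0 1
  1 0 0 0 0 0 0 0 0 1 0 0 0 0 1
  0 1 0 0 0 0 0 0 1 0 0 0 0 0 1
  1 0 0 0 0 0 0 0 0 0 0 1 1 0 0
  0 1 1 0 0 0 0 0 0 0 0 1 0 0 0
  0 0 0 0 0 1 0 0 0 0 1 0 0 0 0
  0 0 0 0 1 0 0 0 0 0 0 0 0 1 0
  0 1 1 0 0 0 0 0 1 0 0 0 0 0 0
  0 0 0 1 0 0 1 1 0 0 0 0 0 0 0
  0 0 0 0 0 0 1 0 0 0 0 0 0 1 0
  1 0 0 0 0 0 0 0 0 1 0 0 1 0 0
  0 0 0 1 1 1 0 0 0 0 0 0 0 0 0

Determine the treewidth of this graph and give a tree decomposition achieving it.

Each bag holds 4 vertices, so the decomposition has width 3, which upper-bounds the treewidth. For the lower bound: the 4 vertex sets {2,8,10}, {7}, {1}, {3,5,11,14} are disjoint, each induces a connected subgraph, and every pair is joined by at least one edge of G. Contracting each set to a single vertex therefore yields K_{4} as a minor, and since treewidth is minor-monotone, tw(G) ≥ tw(K_{4}) = 3. Hence tw(G) = 3 exactly.

Treewidth 3.
One such decomposition:
Bags: B1 = {2, 7, 8, 10}  B2 = {1, 7, 8, 10}  B3 = {1, 5, 7, 8}  B4 = {1, 5, 7, 11}  B5 = {1, 3, 5, 11}  B6 = {3, 5, 11, 14}  B7 = {3, 6, 11, 14}  B8 = {0, 3, 6, 14}  B9 = {0, 4, 6, 14}  B10 = {0, 4, 6, 12}  B11 = {0, 4, 12, 13}  B12 = {4, 9, 12, 13}
Tree: B1–B2, B2–B3, B3–B4, B4–B5, B5–B6, B6–B7, B7–B8, B8–B9, B9–B10, B10–B11, B11–B12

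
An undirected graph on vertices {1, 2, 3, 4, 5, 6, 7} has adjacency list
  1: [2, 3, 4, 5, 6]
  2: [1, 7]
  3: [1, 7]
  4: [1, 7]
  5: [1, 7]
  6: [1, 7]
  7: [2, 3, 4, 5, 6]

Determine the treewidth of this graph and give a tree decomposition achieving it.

Each bag holds 3 vertices, so the decomposition has width 2, which upper-bounds the treewidth. The edges 1–3–7–5–1 form a cycle, so G is not a tree and its treewidth is at least 2. Hence tw(G) = 2 exactly.

Treewidth 2.
One optimal decomposition is:
Bags: B1 = {1, 3, 7}  B2 = {1, 5, 7}  B3 = {1, 6, 7}  B4 = {1, 4, 7}  B5 = {1, 2, 7}
Tree: B1–B2, B2–B3, B3–B4, B4–B5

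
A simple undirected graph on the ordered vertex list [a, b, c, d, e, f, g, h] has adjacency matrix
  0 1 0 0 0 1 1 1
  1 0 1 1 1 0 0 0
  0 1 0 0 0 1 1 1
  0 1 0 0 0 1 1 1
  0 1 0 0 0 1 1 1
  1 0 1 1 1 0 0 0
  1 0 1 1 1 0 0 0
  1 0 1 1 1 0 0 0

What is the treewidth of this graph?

A width-4 tree decomposition is:
Bags: B1 = {a, b, c, d, e}  B2 = {a, c, d, e, h}  B3 = {a, c, d, e, f}  B4 = {a, c, d, e, g}
Tree: B1–B2, B2–B3, B3–B4
Every bag has size at most 5, so the width is 5 − 1 = 4 and tw(G) ≤ 4. For the lower bound: the 5 vertex sets {b,c}, {e,h}, {a,f}, {d}, {g} are disjoint, each induces a connected subgraph, and every pair is joined by at least one edge of G. Contracting each set to a single vertex therefore yields K_{5} as a minor, and since treewidth is minor-monotone, tw(G) ≥ tw(K_{5}) = 4. Combining the bounds, tw(G) = 4.

4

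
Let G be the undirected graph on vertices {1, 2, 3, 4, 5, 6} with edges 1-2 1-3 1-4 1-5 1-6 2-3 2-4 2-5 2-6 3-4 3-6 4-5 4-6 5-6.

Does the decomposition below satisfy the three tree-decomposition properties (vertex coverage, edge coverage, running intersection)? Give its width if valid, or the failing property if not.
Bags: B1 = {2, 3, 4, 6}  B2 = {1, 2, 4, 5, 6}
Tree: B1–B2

A tree decomposition must satisfy three properties: every vertex lies in some bag; for every edge, both endpoints lie together in some bag; and for every vertex, the bags containing it form a connected subtree. Here edge (1,3) lies in no bag, so the decomposition is invalid.

No — edge (1,3) lies in no bag.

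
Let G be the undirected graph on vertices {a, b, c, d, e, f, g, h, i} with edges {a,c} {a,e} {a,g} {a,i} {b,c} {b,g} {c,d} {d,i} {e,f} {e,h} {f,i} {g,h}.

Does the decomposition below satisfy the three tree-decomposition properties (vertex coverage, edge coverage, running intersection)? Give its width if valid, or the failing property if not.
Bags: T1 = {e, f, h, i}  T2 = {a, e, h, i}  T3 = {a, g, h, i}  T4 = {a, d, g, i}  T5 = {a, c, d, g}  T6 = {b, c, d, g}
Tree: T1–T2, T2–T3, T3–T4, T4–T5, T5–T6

Vertex coverage: the bags together contain {a, b, c, d, e, f, g, h, i}, the full vertex set. Edge coverage: each edge of G has both endpoints in at least one bag. Running intersection: for every vertex, the bags containing it form a connected subtree. All three properties hold, so this is a valid tree decomposition of width max|bag| − 1 = 3, and hence tw(G) ≤ 3.

Yes; width 3.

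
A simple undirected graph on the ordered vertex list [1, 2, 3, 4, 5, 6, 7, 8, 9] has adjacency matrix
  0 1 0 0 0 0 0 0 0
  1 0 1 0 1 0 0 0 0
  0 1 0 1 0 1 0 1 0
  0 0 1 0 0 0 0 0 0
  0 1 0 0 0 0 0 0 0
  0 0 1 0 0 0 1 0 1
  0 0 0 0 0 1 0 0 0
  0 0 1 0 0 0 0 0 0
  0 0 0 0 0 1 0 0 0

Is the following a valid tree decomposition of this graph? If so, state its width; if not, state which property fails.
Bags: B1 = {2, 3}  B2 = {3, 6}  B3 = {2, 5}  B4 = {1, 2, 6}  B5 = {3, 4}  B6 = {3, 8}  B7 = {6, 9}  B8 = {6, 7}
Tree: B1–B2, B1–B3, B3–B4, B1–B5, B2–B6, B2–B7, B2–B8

A tree decomposition must satisfy three properties: every vertex lies in some bag; for every edge, both endpoints lie together in some bag; and for every vertex, the bags containing it form a connected subtree. Here bags containing vertex 6 are not connected in the tree, so the decomposition is invalid.

No — bags containing vertex 6 are not connected in the tree.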